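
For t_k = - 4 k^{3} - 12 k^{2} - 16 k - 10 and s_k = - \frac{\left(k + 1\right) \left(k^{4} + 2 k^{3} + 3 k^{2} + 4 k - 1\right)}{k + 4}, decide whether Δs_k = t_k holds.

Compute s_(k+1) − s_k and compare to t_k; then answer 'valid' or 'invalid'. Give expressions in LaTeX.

Invalid: residual \frac{3 \left(3 k^{4} + 26 k^{3} + 61 k^{2} + 70 k + 41\right)}{k^{2} + 9 k + 20} ≠ 0.

s_(k+1) = (-k**5 - 8*k**4 - 27*k**3 - 50*k**2 - 49*k - 18)/(k + 5)
s_(k+1) − s_k = (-4*k**5 - 39*k**4 - 126*k**3 - 211*k**2 - 200*k - 77)/(k**2 + 9*k + 20)
(s_(k+1) − s_k) − t_k = 3*(3*k**4 + 26*k**3 + 61*k**2 + 70*k + 41)/(k**2 + 9*k + 20)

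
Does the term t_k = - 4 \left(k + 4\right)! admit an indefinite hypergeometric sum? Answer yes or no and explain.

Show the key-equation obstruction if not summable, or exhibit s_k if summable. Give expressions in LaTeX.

No — negative degree bound, so no certificate f.

The ratio is k + 5.
So A=k + 5 and B=1, with C=1.
Key eq: (k + 5)·f(k+1) = (1)·f(k) + (1).
d = -1 from the (1,0,0) case.
Negative degree bound (-1): no f exists, t_k not Gosper-summable.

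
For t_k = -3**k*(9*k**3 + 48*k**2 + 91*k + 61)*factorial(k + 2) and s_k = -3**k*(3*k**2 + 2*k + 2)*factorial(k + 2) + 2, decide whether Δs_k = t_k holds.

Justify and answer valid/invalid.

s_(k+1) = -3**(k + 1)*(2*k + 3*(k + 1)**2 + 4)*factorial(k + 3) + 2
s_(k+1) − s_k = -3**k*(9*k**3 + 48*k**2 + 91*k + 61)*factorial(k + 2)
(s_(k+1) − s_k) − t_k = 0

Valid — Δs_k = t_k.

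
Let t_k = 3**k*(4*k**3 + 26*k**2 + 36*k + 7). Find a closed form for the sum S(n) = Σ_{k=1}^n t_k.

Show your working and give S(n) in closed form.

S(n) = 6*3**n*n**3 + 30*3**n*n**2 + 33*3**n*n + 6*3**n - 6

r(k) = 3*(4*k**3 + 38*k**2 + 100*k + 73)/(4*k**3 + 26*k**2 + 36*k + 7) after simplifying.
Normal form (A,B,C) = (3, 1, k**3 + 13*k**2/2 + 9*k + 7/4).
f must satisfy (3)·f(k+1) − (1)·f(k) = k**3 + 13*k**2/2 + 9*k + 7/4.
Bound: deg f ≤ 3.
Coefficient equations give f(k) = (2*k**3 + 4*k**2 - 3*k - 1)/4.
Then R = B(k−1)f/C = (2*k**3 + 4*k**2 - 3*k - 1)/(4*k**3 + 26*k**2 + 36*k + 7), so s_k = R(k)·t_k = 3**k*(2*k**3 + 4*k**2 - 3*k - 1).
s_(k+1) − s_k = 3**k*(4*k**3 + 26*k**2 + 36*k + 7) = t_k.
Σ_(k=1)^n t_k = s_(n+1) − s_(1) = (3**(n + 1)*(2*n**3 + 10*n**2 + 11*n + 2)) − (6), i.e. 6*3**n*n**3 + 30*3**n*n**2 + 33*3**n*n + 6*3**n - 6.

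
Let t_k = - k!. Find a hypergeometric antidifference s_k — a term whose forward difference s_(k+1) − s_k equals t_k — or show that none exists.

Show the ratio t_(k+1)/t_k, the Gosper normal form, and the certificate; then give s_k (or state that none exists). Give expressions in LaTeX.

r(k) = k + 1 after simplifying.
Normal form (A,B,C) = (k + 1, 1, 1).
f must satisfy (k + 1)·f(k+1) − (1)·f(k) = 1.
From deg A=1, deg B=0, deg C=0: d=-1.
Bound -1 < 0, so the key equation has no polynomial solution.

none (Gosper's algorithm certifies no s_k)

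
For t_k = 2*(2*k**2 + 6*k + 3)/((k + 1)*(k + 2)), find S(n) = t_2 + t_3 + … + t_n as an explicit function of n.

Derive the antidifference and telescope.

S(n) = 2*(6*n**2 + 5*n - 11)/(3*(n + 2))

Step 1: r(k) = (k + 1)*(6*k + 2*(k + 1)**2 + 9)/((k + 3)*(2*k**2 + 6*k + 3)).
So A=k + 1 and B=k + 3, with C=k**2 + 3*k + 3/2.
f must satisfy (k + 1)·f(k+1) − (k + 2)·f(k) = k**2 + 3*k + 3/2.
Bound: deg f ≤ 2.
A polynomial solution: f(k) = k*(2*k + 1)/2.
So s_k = (B(k−1)f/C)·t_k = (k*(k + 2)*(2*k + 1)/(2*k**2 + 6*k + 3))·t_k = 2*k*(2*k + 1)/(k + 1).
s_(k+1) − s_k = 2*(2*k**2 + 6*k + 3)/(k**2 + 3*k + 2) = t_k.
Evaluate: s_(n+1) = 2*(2*n**2 + 5*n + 3)/(n + 2); subtract s_(2) = 20/3 ⇒ S(n) = 2*(6*n**2 + 5*n - 11)/(3*(n + 2)).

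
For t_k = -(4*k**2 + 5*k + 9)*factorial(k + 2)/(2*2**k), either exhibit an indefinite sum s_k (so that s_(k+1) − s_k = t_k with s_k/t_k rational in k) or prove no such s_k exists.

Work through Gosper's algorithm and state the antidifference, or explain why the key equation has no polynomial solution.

s_k = -(4*k - 3)*factorial(k + 2)/2**k

The ratio is (k + 3)*(5*k + 4*(k + 1)**2 + 14)/(2*(4*k**2 + 5*k + 9)).
A = k/2 + 3/2, B = 1, C = k**2 + 5*k/4 + 9/4.
Key eq: (k/2 + 3/2)·f(k+1) = (1)·f(k) + (k**2 + 5*k/4 + 9/4).
Bound: deg f ≤ 1.
A polynomial solution: f(k) = (4*k - 3)/2.
Get s_k = R·t_k = -(4*k - 3)*factorial(k + 2)/2**k with R(k) = B(k−1)f(k)/C(k) = 2*(4*k - 3)/(4*k**2 + 5*k + 9).
s_(k+1) − s_k = -(4*k**2 + 5*k + 9)*factorial(k + 2)/(2*2**k) = t_k.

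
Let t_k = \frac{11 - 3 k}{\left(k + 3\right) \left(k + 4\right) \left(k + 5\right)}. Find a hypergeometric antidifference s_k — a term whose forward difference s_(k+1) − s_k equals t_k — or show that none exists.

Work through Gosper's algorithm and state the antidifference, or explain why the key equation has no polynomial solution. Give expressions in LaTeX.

Step 1: r(k) = (k + 3)*(3*k - 8)/((k + 6)*(3*k - 11)).
So A=k + 3 and B=k + 6, with C=k - 11/3.
Key eq: (k + 3)·f(k+1) = (k + 5)·f(k) + (k - 11/3).
d = 2 from the (1,1,1) case.
A polynomial solution: f(k) = -k*(k + 43)/36.
So s_k = (B(k−1)f/C)·t_k = (-k*(k + 5)*(k + 43)/(12*(3*k - 11)))·t_k = k*(k + 43)/(12*(k + 3)*(k + 4)).
Verify: (11 - 3*k)/(k**3 + 12*k**2 + 47*k + 60) matches t_k.

s_k = \frac{k \left(k + 43\right)}{12 \left(k + 3\right) \left(k + 4\right)}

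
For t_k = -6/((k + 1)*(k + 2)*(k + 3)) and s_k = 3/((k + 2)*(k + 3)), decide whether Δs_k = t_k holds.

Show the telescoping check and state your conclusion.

Invalid: residual 18/(k**4 + 10*k**3 + 35*k**2 + 50*k + 24) ≠ 0.

s_(k+1) = 3/((k + 3)*(k + 4))
s_(k+1) − s_k = -6/(k**3 + 9*k**2 + 26*k + 24)
(s_(k+1) − s_k) − t_k = 18/(k**4 + 10*k**3 + 35*k**2 + 50*k + 24)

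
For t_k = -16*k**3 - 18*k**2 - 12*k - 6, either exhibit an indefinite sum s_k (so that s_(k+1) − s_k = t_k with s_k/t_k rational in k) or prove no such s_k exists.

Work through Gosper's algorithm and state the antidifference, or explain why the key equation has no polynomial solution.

Ratio r(k) = (8*k**3 + 33*k**2 + 48*k + 26)/(8*k**3 + 9*k**2 + 6*k + 3).
A = 1, B = 1, C = k**3 + 9*k**2/8 + 3*k/4 + 3/8.
Key eq: (1)·f(k+1) = (1)·f(k) + (k**3 + 9*k**2/8 + 3*k/4 + 3/8).
Degrees (0,0,3) ⇒ d ≤ 4.
A polynomial solution: f(k) = k*(4*k**3 - 2*k**2 + k + 3)/16.
Certificate R = B(k−1)f/C = k*(4*k**3 - 2*k**2 + k + 3)/(2*(8*k**3 + 9*k**2 + 6*k + 3)) gives s_k = k*(-4*k**3 + 2*k**2 - k - 3).
Verify: -16*k**3 - 18*k**2 - 12*k - 6 matches t_k.

s_k = k*(-4*k**3 + 2*k**2 - k - 3)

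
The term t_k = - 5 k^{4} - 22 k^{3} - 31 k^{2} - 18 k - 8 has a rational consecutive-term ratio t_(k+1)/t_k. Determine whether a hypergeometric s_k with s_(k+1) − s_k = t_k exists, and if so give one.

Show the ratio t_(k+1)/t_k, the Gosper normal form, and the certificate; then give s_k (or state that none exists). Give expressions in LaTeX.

Ratio r(k) = (5*k**4 + 42*k**3 + 127*k**2 + 166*k + 84)/(5*k**4 + 22*k**3 + 31*k**2 + 18*k + 8).
Factor: A=1; B=1; C=k**4 + 22*k**3/5 + 31*k**2/5 + 18*k/5 + 8/5.
f must satisfy (1)·f(k+1) − (1)·f(k) = k**4 + 22*k**3/5 + 31*k**2/5 + 18*k/5 + 8/5.
d = 5 from the (0,0,4) case.
Coefficient equations give f(k) = k*(k**4 + 3*k**3 + k**2 - k + 4)/5.
Certificate R = B(k−1)f/C = k*(k**4 + 3*k**3 + k**2 - k + 4)/((k + 2)*(5*k**3 + 12*k**2 + 7*k + 4)) gives s_k = k*(-k**4 - 3*k**3 - k**2 + k - 4).
Check: Δs_k = -5*k**4 - 22*k**3 - 31*k**2 - 18*k - 8. ✓

s_k = k \left(- k^{4} - 3 k^{3} - k^{2} + k - 4\right)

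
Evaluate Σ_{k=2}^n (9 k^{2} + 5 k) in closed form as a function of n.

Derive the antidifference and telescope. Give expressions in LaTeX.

S(n) = 3 n^{3} + 7 n^{2} + 4 n - 14

r(k) = (9*k**2 + 23*k + 14)/(k*(9*k + 5)) after simplifying.
Gosper form: A/B · C(k+1)/C(k) with A=1, B=1, C=k**2 + 5*k/9.
Need (1)·f(k+1) − (1)·f(k) = k**2 + 5*k/9.
Degrees (0,0,2) ⇒ d ≤ 3.
A polynomial solution: f(k) = k*(k - 1)*(3*k + 1)/9.
Certificate R = B(k−1)f/C = (k - 1)*(3*k + 1)/(9*k + 5) gives s_k = k*(3*k**2 - 2*k - 1).
Check: Δs_k = k*(9*k + 5). ✓
Evaluate: s_(n+1) = n*(3*n**2 + 7*n + 4); subtract s_(2) = 14 ⇒ S(n) = 3*n**3 + 7*n**2 + 4*n - 14.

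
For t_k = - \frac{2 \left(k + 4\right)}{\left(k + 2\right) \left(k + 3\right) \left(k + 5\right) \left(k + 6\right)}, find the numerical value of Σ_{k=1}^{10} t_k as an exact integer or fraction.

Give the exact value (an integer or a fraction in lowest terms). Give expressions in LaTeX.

t_(k+1)/t_k = (k + 2)*(k + 5)**2/((k + 4)**2*(k + 7)).
Gosper form: A/B · C(k+1)/C(k) with A=k + 2, B=k + 7, C=k**2 + 8*k + 16.
Need (k + 2)·f(k+1) − (k + 6)·f(k) = k**2 + 8*k + 16.
deg f ≤ 4 (via 1,1,2).
A polynomial solution: f(k) = k*(k + 3)*(k + 4)*(k + 7)/20.
Certificate R = B(k−1)f/C = k*(k + 3)*(k + 6)*(k + 7)/(20*(k + 4)) gives s_k = k*(-k - 7)/(10*(k**2 + 7*k + 10)).
Check: Δs_k = 2*(-k - 4)/(k**4 + 16*k**3 + 91*k**2 + 216*k + 180). ✓
Telescoping: Σ = s_(11) − s_(1) = -99/1040 − (-2/45) = -95/1872.

Σ = -95/1872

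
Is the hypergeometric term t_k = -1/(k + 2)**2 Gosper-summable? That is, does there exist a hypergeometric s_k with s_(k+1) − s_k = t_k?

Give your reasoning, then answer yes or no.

r(k) = (k + 2)**2/(k + 3)**2 after simplifying.
Factor: A=k**2 + 4*k + 4; B=k**2 + 6*k + 9; C=1.
Need (k**2 + 4*k + 4)·f(k+1) − (k**2 + 4*k + 4)·f(k) = 1.
From deg A=2, deg B=2, deg C=0: d=0.
f = c0 ⇒ A·f(k+1) − B(k−1)·f(k) − C = -1. The system {-1 = 0} is inconsistent; no antidifference.

No. Not Gosper-summable.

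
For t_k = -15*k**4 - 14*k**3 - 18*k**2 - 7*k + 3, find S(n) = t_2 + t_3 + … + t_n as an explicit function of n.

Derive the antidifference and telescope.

t_(k+1)/t_k = (15*k**4 + 74*k**3 + 150*k**2 + 145*k + 51)/(15*k**4 + 14*k**3 + 18*k**2 + 7*k - 3).
Take A(k)=1, B(k)=1, C(k)=k**4 + 14*k**3/15 + 6*k**2/5 + 7*k/15 - 1/5.
Need (1)·f(k+1) − (1)·f(k) = k**4 + 14*k**3/15 + 6*k**2/5 + 7*k/15 - 1/5.
Bound: deg f ≤ 5.
Solve for f: f(k) = k*(3*k**4 - 4*k**3 + 4*k**2 - 2*k - 4)/15 (degree 5 ≤ 5).
Certificate R = B(k−1)f/C = k*(3*k**4 - 4*k**3 + 4*k**2 - 2*k - 4)/(15*k**4 + 14*k**3 + 18*k**2 + 7*k - 3) gives s_k = k*(-3*k**4 + 4*k**3 - 4*k**2 + 2*k + 4).
s_(k+1) − s_k = -15*k**4 - 14*k**3 - 18*k**2 - 7*k + 3 = t_k.
s_(n+1) = -3*n**5 - 11*n**4 - 18*n**3 - 16*n**2 - 3*n + 3 and s_(2) = -48, so S(n) = -3*n**5 - 11*n**4 - 18*n**3 - 16*n**2 - 3*n + 51.

S(n) = -3*n**5 - 11*n**4 - 18*n**3 - 16*n**2 - 3*n + 51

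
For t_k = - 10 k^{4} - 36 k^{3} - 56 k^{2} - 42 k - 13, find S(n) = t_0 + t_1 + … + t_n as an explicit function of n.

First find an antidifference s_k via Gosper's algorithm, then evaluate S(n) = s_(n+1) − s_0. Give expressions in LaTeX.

S(n) = - 2 n^{5} - 14 n^{4} - 40 n^{3} - 58 n^{2} - 43 n - 13

The ratio is (10*k**4 + 76*k**3 + 224*k**2 + 302*k + 157)/(10*k**4 + 36*k**3 + 56*k**2 + 42*k + 13).
Normal form (A,B,C) = (1, 1, k**4 + 18*k**3/5 + 28*k**2/5 + 21*k/5 + 13/10).
Key eq: (1)·f(k+1) = (1)·f(k) + (k**4 + 18*k**3/5 + 28*k**2/5 + 21*k/5 + 13/10).
Bound: deg f ≤ 5.
Coefficient equations give f(k) = k*(2*k**4 + 4*k**3 + 4*k**2 + 2*k + 1)/10.
Get s_k = R·t_k = k*(-2*k**4 - 4*k**3 - 4*k**2 - 2*k - 1) with R(k) = B(k−1)f(k)/C(k) = k*(2*k**4 + 4*k**3 + 4*k**2 + 2*k + 1)/(10*k**4 + 36*k**3 + 56*k**2 + 42*k + 13).
Verify: -10*k**4 - 36*k**3 - 56*k**2 - 42*k - 13 matches t_k.
Telescope: S(n) = s_(n+1) − s_(0) = -2*n**5 - 14*n**4 - 40*n**3 - 58*n**2 - 43*n - 13 − (0) = -2*n**5 - 14*n**4 - 40*n**3 - 58*n**2 - 43*n - 13.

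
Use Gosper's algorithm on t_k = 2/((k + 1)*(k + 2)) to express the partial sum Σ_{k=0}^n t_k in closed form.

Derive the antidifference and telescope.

Step 1: r(k) = (k + 1)/(k + 3).
Gosper form: A/B · C(k+1)/C(k) with A=k + 1, B=k + 3, C=1.
Need (k + 1)·f(k+1) − (k + 2)·f(k) = 1.
d = 1 from the (1,1,0) case.
Solving with deg f ≤ 1: f(k) = k.
Then R = B(k−1)f/C = k*(k + 2), so s_k = R(k)·t_k = 2*k/(k + 1).
Check: Δs_k = 2/(k**2 + 3*k + 2). ✓
Σ_(k=0)^n t_k = s_(n+1) − s_(0) = (2*(n + 1)/(n + 2)) − (0), i.e. 2*(n + 1)/(n + 2).

S(n) = 2*(n + 1)/(n + 2)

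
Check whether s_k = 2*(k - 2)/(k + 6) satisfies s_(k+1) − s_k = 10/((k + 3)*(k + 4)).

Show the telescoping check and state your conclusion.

Invalid: residual 6*(k**2 - 3*k - 38)/(k**4 + 20*k**3 + 145*k**2 + 450*k + 504) ≠ 0.

s_(k+1) = 2*(k - 1)/(k + 7)
s_(k+1) − s_k = 16/(k**2 + 13*k + 42)
(s_(k+1) − s_k) − t_k = 6*(k**2 - 3*k - 38)/(k**4 + 20*k**3 + 145*k**2 + 450*k + 504)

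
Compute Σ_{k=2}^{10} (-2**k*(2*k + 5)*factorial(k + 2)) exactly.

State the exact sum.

The ratio is 2*(k + 3)*(2*k + 7)/(2*k + 5).
Take A(k)=2*k + 6, B(k)=1, C(k)=k + 5/2.
Need (2*k + 6)·f(k+1) − (1)·f(k) = k + 5/2.
From deg A=1, deg B=0, deg C=1: d=0.
Coefficient equations give f(k) = 1/2.
Then R = B(k−1)f/C = 1/(2*k + 5), so s_k = R(k)·t_k = -2**k*factorial(k + 2).
s_(k+1) − s_k = -2**k*(2*k + 5)*factorial(k + 2) = t_k.
Σ_(k=2)^(10) t_k = s_(11) − s_(2) = -12752938598400 − (-96) = -12752938598304.

Σ = -12752938598304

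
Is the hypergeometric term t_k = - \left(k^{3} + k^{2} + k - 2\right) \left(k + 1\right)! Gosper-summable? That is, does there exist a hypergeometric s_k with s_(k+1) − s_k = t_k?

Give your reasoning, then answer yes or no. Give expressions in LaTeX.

Yes. s_k = - k \left(k - 2\right) \left(k + 1\right)!.

r(k) = (k + 2)*(k + (k + 1)**3 + (k + 1)**2 - 1)/(k**3 + k**2 + k - 2) after simplifying.
So A=k + 2 and B=1, with C=k**3 + k**2 + k - 2.
f must satisfy (k + 2)·f(k+1) − (1)·f(k) = k**3 + k**2 + k - 2.
d = 2 from the (1,0,3) case.
Coefficient equations give f(k) = k*(k - 2).
Certificate R = B(k−1)f/C = k*(k - 2)/(k**3 + k**2 + k - 2) gives s_k = -k*(k - 2)*factorial(k + 1).
Δs = -(k**3 + k**2 + k - 2)*factorial(k + 1), as required.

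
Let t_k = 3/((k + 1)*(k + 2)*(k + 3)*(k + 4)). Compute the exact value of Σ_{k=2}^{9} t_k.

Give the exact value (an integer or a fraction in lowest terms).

Σ = 23/1430

t_(k+1)/t_k = (k + 1)/(k + 5).
Gosper form: A/B · C(k+1)/C(k) with A=k + 1, B=k + 5, C=1.
Set up (k + 1)·f(k+1) − (k + 4)·f(k) − (1) = 0.
Degrees (1,1,0) ⇒ d ≤ 3.
Match coefficients ⇒ f(k) = k*(k**2 + 6*k + 11)/18.
Get s_k = R·t_k = k*(k**2 + 6*k + 11)/(6*(k + 1)*(k + 2)*(k + 3)) with R(k) = B(k−1)f(k)/C(k) = k*(k + 4)*(k**2 + 6*k + 11)/18.
Check: Δs_k = 3/(k**4 + 10*k**3 + 35*k**2 + 50*k + 24). ✓
Telescoping: Σ = s_(10) − s_(2) = 95/572 − (3/20) = 23/1430.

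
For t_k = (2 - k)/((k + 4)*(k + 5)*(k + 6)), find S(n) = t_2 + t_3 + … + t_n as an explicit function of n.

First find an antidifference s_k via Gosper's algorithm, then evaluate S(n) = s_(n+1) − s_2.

Compute t_(k+1)/t_k: get (k - 1)*(k + 4)/((k - 2)*(k + 7)).
Factor: A=k + 4; B=k + 7; C=k - 2.
Set up (k + 4)·f(k+1) − (k + 6)·f(k) − (k - 2) = 0.
d = 2 from the (1,1,1) case.
A polynomial solution: f(k) = k*(k - 11)/20.
R(k) = B(k−1)·f(k)/C(k) = k*(k - 11)*(k + 6)/(20*(k - 2)); s_k = R·t_k = k*(11 - k)/(20*(k + 4)*(k + 5)).
Check: Δs_k = (2 - k)/(k**3 + 15*k**2 + 74*k + 120). ✓
s_(n+1) = (-n**2 + 9*n + 10)/(20*(n**2 + 11*n + 30)) and s_(2) = 3/140, so S(n) = (-n**2 + 3*n - 2)/(14*(n**2 + 11*n + 30)).

S(n) = (-n**2 + 3*n - 2)/(14*(n**2 + 11*n + 30))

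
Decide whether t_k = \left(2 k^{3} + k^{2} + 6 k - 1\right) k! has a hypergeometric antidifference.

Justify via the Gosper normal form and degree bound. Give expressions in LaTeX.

Yes. s_k = \left(2 k^{2} - 3 k + 3\right) k!.

t_(k+1)/t_k = (k + 1)*(6*k + 2*(k + 1)**3 + (k + 1)**2 + 5)/(2*k**3 + k**2 + 6*k - 1).
Factor: A=k + 1; B=1; C=k**3 + k**2/2 + 3*k - 1/2.
Key eq: (k + 1)·f(k+1) = (1)·f(k) + (k**3 + k**2/2 + 3*k - 1/2).
From deg A=1, deg B=0, deg C=3: d=2.
Solving with deg f ≤ 2: f(k) = (2*k**2 - 3*k + 3)/2.
R(k) = B(k−1)·f(k)/C(k) = (2*k**2 - 3*k + 3)/(2*k**3 + k**2 + 6*k - 1); s_k = R·t_k = (2*k**2 - 3*k + 3)*factorial(k).
Check: Δs_k = (2*k**3 + k**2 + 6*k - 1)*factorial(k). ✓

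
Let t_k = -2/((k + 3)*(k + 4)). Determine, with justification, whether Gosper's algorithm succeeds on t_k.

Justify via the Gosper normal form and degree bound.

Yes. s_k = -2*k/(3*k + 9).

The ratio is (k + 3)/(k + 5).
Gosper form: A/B · C(k+1)/C(k) with A=k + 3, B=k + 5, C=1.
Need (k + 3)·f(k+1) − (k + 4)·f(k) = 1.
d = 1 from the (1,1,0) case.
Solve for f: f(k) = k/3 (degree 1 ≤ 1).
So s_k = (B(k−1)f/C)·t_k = (k*(k + 4)/3)·t_k = -2*k/(3*k + 9).
Verify: -2/(k**2 + 7*k + 12) matches t_k.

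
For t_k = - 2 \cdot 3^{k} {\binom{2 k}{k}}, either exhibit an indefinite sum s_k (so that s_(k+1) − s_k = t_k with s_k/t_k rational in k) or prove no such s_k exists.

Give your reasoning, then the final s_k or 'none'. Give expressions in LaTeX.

none (Gosper's algorithm certifies no s_k)

t_(k+1)/t_k = 6*(2*k + 1)/(k + 1).
So A=12*k + 6 and B=k + 1, with C=1.
Key eq: (12*k + 6)·f(k+1) = (k)·f(k) + (1).
From deg A=1, deg B=1, deg C=0: d=-1.
Negative degree bound (-1): no f exists, t_k not Gosper-summable.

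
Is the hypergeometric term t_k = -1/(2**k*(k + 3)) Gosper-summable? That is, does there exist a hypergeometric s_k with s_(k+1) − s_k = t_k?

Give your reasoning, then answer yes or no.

No — key equation has no polynomial f.

The ratio is (k + 3)/(2*(k + 4)).
A = k/2 + 3/2, B = k + 4, C = 1.
Solve (k/2 + 3/2)·f(k+1) − (k + 3)·f(k) = 1.
Degrees (1,1,0) ⇒ d ≤ -1.
Bound -1 < 0, so the key equation has no polynomial solution.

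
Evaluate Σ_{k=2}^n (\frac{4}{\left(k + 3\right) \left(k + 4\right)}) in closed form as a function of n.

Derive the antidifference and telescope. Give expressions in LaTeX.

Compute t_(k+1)/t_k: get (k + 3)/(k + 5).
Gosper form: A/B · C(k+1)/C(k) with A=k + 3, B=k + 5, C=1.
Solve (k + 3)·f(k+1) − (k + 4)·f(k) = 1.
d = 1 from the (1,1,0) case.
A polynomial solution: f(k) = k/3.
Get s_k = R·t_k = 4*k/(3*(k + 3)) with R(k) = B(k−1)f(k)/C(k) = k*(k + 4)/3.
Check: Δs_k = 4/(k**2 + 7*k + 12). ✓
Σ_(k=2)^n t_k = s_(n+1) − s_(2) = (4*(n + 1)/(3*(n + 4))) − (8/15), i.e. 4*(n - 1)/(5*(n + 4)).

S(n) = \frac{4 \left(n - 1\right)}{5 \left(n + 4\right)}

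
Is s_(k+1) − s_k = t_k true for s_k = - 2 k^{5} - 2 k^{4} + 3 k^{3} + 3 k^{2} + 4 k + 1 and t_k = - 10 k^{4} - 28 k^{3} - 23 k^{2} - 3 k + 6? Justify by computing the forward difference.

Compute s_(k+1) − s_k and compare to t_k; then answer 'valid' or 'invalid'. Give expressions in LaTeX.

s_(k+1) = -2*k**5 - 12*k**4 - 25*k**3 - 20*k**2 + k + 7
s_(k+1) − s_k = -10*k**4 - 28*k**3 - 23*k**2 - 3*k + 6
(s_(k+1) − s_k) − t_k = 0

Valid — Δs_k = t_k.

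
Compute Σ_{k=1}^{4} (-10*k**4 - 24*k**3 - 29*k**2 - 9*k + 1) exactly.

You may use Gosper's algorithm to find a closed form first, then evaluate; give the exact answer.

Σ = -6896

The ratio is (10*k**4 + 64*k**3 + 161*k**2 + 179*k + 71)/(10*k**4 + 24*k**3 + 29*k**2 + 9*k - 1).
So A=1 and B=1, with C=k**4 + 12*k**3/5 + 29*k**2/10 + 9*k/10 - 1/10.
Solve (1)·f(k+1) − (1)·f(k) = k**4 + 12*k**3/5 + 29*k**2/10 + 9*k/10 - 1/10.
From deg A=0, deg B=0, deg C=4: d=5.
Solving with deg f ≤ 5: f(k) = k*(2*k**4 + k**3 + k**2 - 4*k - 1)/10.
Certificate R = B(k−1)f/C = k*(2*k**4 + k**3 + k**2 - 4*k - 1)/(10*k**4 + 24*k**3 + 29*k**2 + 9*k - 1) gives s_k = k*(-2*k**4 - k**3 - k**2 + 4*k + 1).
s_(k+1) − s_k = -10*k**4 - 24*k**3 - 29*k**2 - 9*k + 1 = t_k.
Telescoping: Σ = s_(5) − s_(1) = -6895 − (1) = -6896.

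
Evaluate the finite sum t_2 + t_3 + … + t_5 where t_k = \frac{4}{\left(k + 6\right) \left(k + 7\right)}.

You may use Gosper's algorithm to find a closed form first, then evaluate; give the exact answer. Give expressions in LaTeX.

t_(k+1)/t_k = (k + 6)/(k + 8).
A = k + 6, B = k + 8, C = 1.
Set up (k + 6)·f(k+1) − (k + 7)·f(k) − (1) = 0.
deg f ≤ 1 (via 1,1,0).
Match coefficients ⇒ f(k) = k/6.
R(k) = B(k−1)·f(k)/C(k) = k*(k + 7)/6; s_k = R·t_k = 2*k/(3*(k + 6)).
s_(k+1) − s_k = 4/(k**2 + 13*k + 42) = t_k.
Sum = s_(6) − s_(2); s_(6) = 1/3, s_(2) = 1/6 ⇒ 1/6.

Σ = 1/6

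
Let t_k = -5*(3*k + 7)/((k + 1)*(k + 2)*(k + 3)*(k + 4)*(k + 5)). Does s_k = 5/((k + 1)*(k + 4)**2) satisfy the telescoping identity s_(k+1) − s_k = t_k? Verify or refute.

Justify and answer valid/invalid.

Invalid: residual 10*(2*k**2 + 13*k + 19)/(k**7 + 24*k**6 + 240*k**5 + 1290*k**4 + 3999*k**3 + 7086*k**2 + 6560*k + 2400) ≠ 0.

s_(k+1) = 5/((k + 2)*(k + 5)**2)
s_(k+1) − s_k = 5/((k + 2)*(k + 5)**2) - 5/((k + 1)*(k + 4)**2)
(s_(k+1) − s_k) − t_k = 10*(2*k**2 + 13*k + 19)/(k**7 + 24*k**6 + 240*k**5 + 1290*k**4 + 3999*k**3 + 7086*k**2 + 6560*k + 2400)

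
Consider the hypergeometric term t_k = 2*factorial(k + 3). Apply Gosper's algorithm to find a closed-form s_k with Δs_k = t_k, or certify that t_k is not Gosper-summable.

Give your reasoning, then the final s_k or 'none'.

none (Gosper's algorithm certifies no s_k)

Ratio r(k) = k + 4.
Normal form (A,B,C) = (k + 4, 1, 1).
Need (k + 4)·f(k+1) − (1)·f(k) = 1.
Degrees (1,0,0) ⇒ d ≤ -1.
d = -1 < 0 ⇒ no nonzero polynomial f; not summable.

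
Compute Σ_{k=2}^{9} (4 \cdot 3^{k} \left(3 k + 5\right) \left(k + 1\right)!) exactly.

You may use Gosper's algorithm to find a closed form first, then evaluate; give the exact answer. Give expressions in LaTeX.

Σ = 9428188492584

Compute t_(k+1)/t_k: get 3*(k + 2)*(3*k + 8)/(3*k + 5).
A = 3*k + 6, B = 1, C = k + 5/3.
Key eq: (3*k + 6)·f(k+1) = (1)·f(k) + (k + 5/3).
Degrees (1,0,1) ⇒ d ≤ 0.
Solve for f: f(k) = 1/3 (degree 0 ≤ 0).
Certificate R = B(k−1)f/C = 1/(3*k + 5) gives s_k = 4*3**k*factorial(k + 1).
Check: Δs_k = 4*3**k*(3*k + 5)*factorial(k + 1). ✓
Sum = s_(10) − s_(2); s_(10) = 9428188492800, s_(2) = 216 ⇒ 9428188492584.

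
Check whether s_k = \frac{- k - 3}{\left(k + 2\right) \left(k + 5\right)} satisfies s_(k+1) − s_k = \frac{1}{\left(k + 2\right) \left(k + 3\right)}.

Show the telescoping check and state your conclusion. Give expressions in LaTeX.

s_(k+1) = (-k - 4)/((k + 3)*(k + 6))
s_(k+1) − s_k = (k**2 + 7*k + 14)/(k**4 + 16*k**3 + 91*k**2 + 216*k + 180)
(s_(k+1) − s_k) − t_k = 4*(-k - 4)/(k**4 + 16*k**3 + 91*k**2 + 216*k + 180)

Invalid: residual \frac{4 \left(- k - 4\right)}{k^{4} + 16 k^{3} + 91 k^{2} + 216 k + 180} ≠ 0.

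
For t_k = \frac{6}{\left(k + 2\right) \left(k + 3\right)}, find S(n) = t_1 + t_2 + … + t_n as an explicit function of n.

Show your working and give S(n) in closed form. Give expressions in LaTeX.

r(k) = (k + 2)/(k + 4) after simplifying.
Gosper form: A/B · C(k+1)/C(k) with A=k + 2, B=k + 4, C=1.
Set up (k + 2)·f(k+1) − (k + 3)·f(k) − (1) = 0.
Degrees (1,1,0) ⇒ d ≤ 1.
Match coefficients ⇒ f(k) = k/2.
So s_k = (B(k−1)f/C)·t_k = (k*(k + 3)/2)·t_k = 3*k/(k + 2).
Check: Δs_k = 6/(k**2 + 5*k + 6). ✓
Evaluate: s_(n+1) = 3*(n + 1)/(n + 3); subtract s_(1) = 1 ⇒ S(n) = 2*n/(n + 3).

S(n) = \frac{2 n}{n + 3}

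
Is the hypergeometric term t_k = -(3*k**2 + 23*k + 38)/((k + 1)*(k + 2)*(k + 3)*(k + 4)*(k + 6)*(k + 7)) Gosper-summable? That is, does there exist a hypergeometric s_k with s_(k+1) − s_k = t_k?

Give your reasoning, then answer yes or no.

Yes. s_k = k*(-k**2 - 10*k - 27)/(18*(k**3 + 10*k**2 + 27*k + 18)).

Compute t_(k+1)/t_k: get (k + 1)*(k + 6)*(23*k + 3*(k + 1)**2 + 61)/((k + 5)*(k + 8)*(3*k**2 + 23*k + 38)).
Normal form (A,B,C) = (k + 1, k + 8, k**3 + 38*k**2/3 + 51*k + 190/3).
Need (k + 1)·f(k+1) − (k + 7)·f(k) = k**3 + 38*k**2/3 + 51*k + 190/3.
From deg A=1, deg B=1, deg C=3: d=6.
Solving with deg f ≤ 6: f(k) = k*(k + 2)*(k + 4)*(k + 5)*(k**2 + 10*k + 27)/54.
Get s_k = R·t_k = k*(-k**2 - 10*k - 27)/(18*(k**3 + 10*k**2 + 27*k + 18)) with R(k) = B(k−1)f(k)/C(k) = k*(k + 2)*(k + 4)*(k + 7)*(k**2 + 10*k + 27)/(18*(3*k**2 + 23*k + 38)).
Check: Δs_k = (-3*k**2 - 23*k - 38)/(k**6 + 23*k**5 + 207*k**4 + 925*k**3 + 2144*k**2 + 2412*k + 1008). ✓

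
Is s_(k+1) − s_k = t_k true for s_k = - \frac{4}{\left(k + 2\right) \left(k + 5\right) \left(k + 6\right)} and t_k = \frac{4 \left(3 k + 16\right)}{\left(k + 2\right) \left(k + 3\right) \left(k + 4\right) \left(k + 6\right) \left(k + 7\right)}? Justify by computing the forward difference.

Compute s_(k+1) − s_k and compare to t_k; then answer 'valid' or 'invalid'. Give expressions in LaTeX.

Invalid: residual \frac{16 \left(- 2 k - 9\right)}{k^{6} + 27 k^{5} + 295 k^{4} + 1665 k^{3} + 5104 k^{2} + 8028 k + 5040} ≠ 0.

s_(k+1) = -4/((k + 3)*(k + 6)*(k + 7))
s_(k+1) − s_k = 4*(3*k + 11)/(k**5 + 23*k**4 + 203*k**3 + 853*k**2 + 1692*k + 1260)
(s_(k+1) − s_k) − t_k = 16*(-2*k - 9)/(k**6 + 27*k**5 + 295*k**4 + 1665*k**3 + 5104*k**2 + 8028*k + 5040)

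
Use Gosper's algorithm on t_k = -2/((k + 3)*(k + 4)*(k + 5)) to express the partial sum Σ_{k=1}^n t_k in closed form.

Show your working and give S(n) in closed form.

r(k) = (k + 3)/(k + 6) after simplifying.
A = k + 3, B = k + 6, C = 1.
Set up (k + 3)·f(k+1) − (k + 5)·f(k) − (1) = 0.
deg f ≤ 2 (via 1,1,0).
Solving with deg f ≤ 2: f(k) = k*(k + 7)/24.
So s_k = (B(k−1)f/C)·t_k = (k*(k + 5)*(k + 7)/24)·t_k = k*(-k - 7)/(12*(k + 3)*(k + 4)).
Check: Δs_k = -2/(k**3 + 12*k**2 + 47*k + 60). ✓
Σ_(k=1)^n t_k = s_(n+1) − s_(1) = ((-n**2 - 9*n - 8)/(12*(n**2 + 9*n + 20))) − (-1/30), i.e. n*(-n - 9)/(20*(n**2 + 9*n + 20)).

S(n) = n*(-n - 9)/(20*(n**2 + 9*n + 20))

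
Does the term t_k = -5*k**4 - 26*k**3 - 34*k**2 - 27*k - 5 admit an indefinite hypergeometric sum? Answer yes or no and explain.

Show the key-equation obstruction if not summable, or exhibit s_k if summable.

r(k) = (5*k**4 + 46*k**3 + 142*k**2 + 193*k + 97)/(5*k**4 + 26*k**3 + 34*k**2 + 27*k + 5) after simplifying.
Factor: A=1; B=1; C=k**4 + 26*k**3/5 + 34*k**2/5 + 27*k/5 + 1.
Solve (1)·f(k+1) − (1)·f(k) = k**4 + 26*k**3/5 + 34*k**2/5 + 27*k/5 + 1.
From deg A=0, deg B=0, deg C=4: d=5.
Solve for f: f(k) = k*(k**4 + 4*k**3 + 3*k - 3)/5 (degree 5 ≤ 5).
R(k) = B(k−1)·f(k)/C(k) = k*(k**4 + 4*k**3 + 3*k - 3)/(5*k**4 + 26*k**3 + 34*k**2 + 27*k + 5); s_k = R·t_k = k*(-k**4 - 4*k**3 - 3*k + 3).
Check: Δs_k = -5*k**4 - 26*k**3 - 34*k**2 - 27*k - 5. ✓

Yes. s_k = k*(-k**4 - 4*k**3 - 3*k + 3).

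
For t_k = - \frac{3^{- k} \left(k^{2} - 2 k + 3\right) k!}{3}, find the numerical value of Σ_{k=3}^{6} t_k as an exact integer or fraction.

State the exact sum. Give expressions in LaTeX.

Σ = -1084/81

The ratio is (k**3 + k**2 + 2*k + 2)/(3*(k**2 - 2*k + 3)).
Factor: A=k/3 + 1/3; B=1; C=k**2 - 2*k + 3.
Solve (k/3 + 1/3)·f(k+1) − (1)·f(k) = k**2 - 2*k + 3.
Bound: deg f ≤ 1.
Solving with deg f ≤ 1: f(k) = 3*(k - 1).
Get s_k = R·t_k = -(k - 1)*factorial(k)/3**k with R(k) = B(k−1)f(k)/C(k) = 3*(k - 1)/(k**2 - 2*k + 3).
Check: Δs_k = -(k**2 - 2*k + 3)*factorial(k)/(3*3**k). ✓
Evaluate s at k=7 and k=3: -1120/81 and -4/9; difference -1084/81.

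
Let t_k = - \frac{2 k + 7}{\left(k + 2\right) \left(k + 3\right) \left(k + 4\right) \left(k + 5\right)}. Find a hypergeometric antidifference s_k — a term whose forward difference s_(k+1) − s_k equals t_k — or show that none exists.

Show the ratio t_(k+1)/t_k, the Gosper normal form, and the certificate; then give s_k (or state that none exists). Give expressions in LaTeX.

s_k = \frac{k \left(- k - 6\right)}{8 \left(k^{2} + 6 k + 8\right)}

r(k) = (k + 2)*(2*k + 9)/((k + 6)*(2*k + 7)) after simplifying.
So A=k + 2 and B=k + 6, with C=k + 7/2.
Need (k + 2)·f(k+1) − (k + 5)·f(k) = k + 7/2.
From deg A=1, deg B=1, deg C=1: d=3.
Coefficient equations give f(k) = k*(k + 3)*(k + 6)/16.
Then R = B(k−1)f/C = k*(k + 3)*(k + 5)*(k + 6)/(8*(2*k + 7)), so s_k = R(k)·t_k = k*(-k - 6)/(8*(k**2 + 6*k + 8)).
Check: Δs_k = (-2*k - 7)/(k**4 + 14*k**3 + 71*k**2 + 154*k + 120). ✓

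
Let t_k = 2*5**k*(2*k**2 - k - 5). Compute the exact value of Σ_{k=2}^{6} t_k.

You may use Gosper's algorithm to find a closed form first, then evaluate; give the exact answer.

r(k) = 5*(2*k**2 + 3*k - 4)/(2*k**2 - k - 5) after simplifying.
Factor: A=5; B=1; C=k**2 - k/2 - 5/2.
f must satisfy (5)·f(k+1) − (1)·f(k) = k**2 - k/2 - 5/2.
d = 2 from the (0,0,2) case.
Coefficient equations give f(k) = k*(k - 3)/4.
Certificate R = B(k−1)f/C = k*(k - 3)/(2*(2*k**2 - k - 5)) gives s_k = 5**k*k*(k - 3).
Check: Δs_k = 2*5**k*(2*k**2 - k - 5). ✓
Evaluate s at k=7 and k=2: 2187500 and -50; difference 2187550.

Σ = 2187550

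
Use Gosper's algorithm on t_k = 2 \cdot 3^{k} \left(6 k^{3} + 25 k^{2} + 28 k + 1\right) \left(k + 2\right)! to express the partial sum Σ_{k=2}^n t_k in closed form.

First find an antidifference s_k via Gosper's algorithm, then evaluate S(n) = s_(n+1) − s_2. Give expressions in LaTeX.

t_(k+1)/t_k = 3*(6*k**4 + 61*k**3 + 225*k**2 + 348*k + 180)/(6*k**3 + 25*k**2 + 28*k + 1).
Gosper form: A/B · C(k+1)/C(k) with A=3*k + 9, B=1, C=k**3 + 25*k**2/6 + 14*k/3 + 1/6.
Need (3*k + 9)·f(k+1) − (1)·f(k) = k**3 + 25*k**2/6 + 14*k/3 + 1/6.
deg f ≤ 2 (via 1,0,3).
A polynomial solution: f(k) = (k - 1)*(2*k + 1)/6.
R(k) = B(k−1)·f(k)/C(k) = (k - 1)*(2*k + 1)/(6*k**3 + 25*k**2 + 28*k + 1); s_k = R·t_k = 2*3**k*(k - 1)*(2*k + 1)*factorial(k + 2).
Check: Δs_k = 2*3**k*(6*k**3 + 25*k**2 + 28*k + 1)*factorial(k + 2). ✓
Telescope: S(n) = s_(n+1) − s_(2) = 6*3**n*n*(2*n + 3)*factorial(n + 3) − (2160) = 12*3**n*n**2*factorial(n + 3) + 18*3**n*n*factorial(n + 3) - 2160.

S(n) = 12 \cdot 3^{n} n^{2} \left(n + 3\right)! + 18 \cdot 3^{n} n \left(n + 3\right)! - 2160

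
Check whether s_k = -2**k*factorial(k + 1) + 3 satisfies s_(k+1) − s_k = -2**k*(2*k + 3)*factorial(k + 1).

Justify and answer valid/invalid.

s_(k+1) = -2**(k + 1)*factorial(k + 2) + 3
s_(k+1) − s_k = -2**k*(2*k + 3)*factorial(k + 1)
(s_(k+1) − s_k) − t_k = 0

Valid — Δs_k = t_k.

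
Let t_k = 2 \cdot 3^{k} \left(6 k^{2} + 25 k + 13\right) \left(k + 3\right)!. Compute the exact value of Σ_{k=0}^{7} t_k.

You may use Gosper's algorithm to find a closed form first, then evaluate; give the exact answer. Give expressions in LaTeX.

Σ = 7856823744012

Compute t_(k+1)/t_k: get 3*(6*k**3 + 61*k**2 + 192*k + 176)/(6*k**2 + 25*k + 13).
Gosper form: A/B · C(k+1)/C(k) with A=3*k + 12, B=1, C=k**2 + 25*k/6 + 13/6.
Key eq: (3*k + 12)·f(k+1) = (1)·f(k) + (k**2 + 25*k/6 + 13/6).
From deg A=1, deg B=0, deg C=2: d=1.
Solving with deg f ≤ 1: f(k) = (2*k - 1)/6.
R(k) = B(k−1)·f(k)/C(k) = (2*k - 1)/(6*k**2 + 25*k + 13); s_k = R·t_k = 2*3**k*(2*k - 1)*factorial(k + 3).
s_(k+1) − s_k = 2*3**k*(6*k**2 + 25*k + 13)*factorial(k + 3) = t_k.
Σ_(k=0)^(7) t_k = s_(8) − s_(0) = 7856823744000 − (-12) = 7856823744012.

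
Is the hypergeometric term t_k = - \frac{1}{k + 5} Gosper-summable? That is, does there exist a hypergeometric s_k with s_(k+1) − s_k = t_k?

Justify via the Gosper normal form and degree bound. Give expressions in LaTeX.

No — the linear system for f has no solution.

t_(k+1)/t_k = (k + 5)/(k + 6).
Factor: A=k + 5; B=k + 6; C=1.
Solve (k + 5)·f(k+1) − (k + 5)·f(k) = 1.
From deg A=1, deg B=1, deg C=0: d=0.
f = c0 ⇒ A·f(k+1) − B(k−1)·f(k) − C = -1. The system {-1 = 0} is inconsistent; no antidifference.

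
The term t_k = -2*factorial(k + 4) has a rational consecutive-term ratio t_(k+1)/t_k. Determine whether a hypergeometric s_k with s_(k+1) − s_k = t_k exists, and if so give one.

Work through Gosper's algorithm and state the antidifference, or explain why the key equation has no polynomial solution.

r(k) = k + 5 after simplifying.
Normal form (A,B,C) = (k + 5, 1, 1).
Solve (k + 5)·f(k+1) − (1)·f(k) = 1.
Bound: deg f ≤ -1.
deg f ≤ -1 is impossible — no certificate.

none — t_k is not Gosper-summable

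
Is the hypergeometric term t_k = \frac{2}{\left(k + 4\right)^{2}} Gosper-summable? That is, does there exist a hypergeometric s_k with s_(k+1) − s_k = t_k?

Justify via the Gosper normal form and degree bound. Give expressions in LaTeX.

The ratio is (k + 4)**2/(k + 5)**2.
Take A(k)=k**2 + 8*k + 16, B(k)=k**2 + 10*k + 25, C(k)=1.
Solve (k**2 + 8*k + 16)·f(k+1) − (k**2 + 8*k + 16)·f(k) = 1.
From deg A=2, deg B=2, deg C=0: d=0.
Generic f = c0 gives residual -1; -1 = 0 cannot hold, so t_k is not Gosper-summable.

No — key equation has no polynomial f.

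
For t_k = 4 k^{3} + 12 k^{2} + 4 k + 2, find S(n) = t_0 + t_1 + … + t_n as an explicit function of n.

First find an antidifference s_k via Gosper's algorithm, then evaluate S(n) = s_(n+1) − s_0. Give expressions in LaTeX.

r(k) = (2*k**3 + 12*k**2 + 20*k + 11)/(2*k**3 + 6*k**2 + 2*k + 1) after simplifying.
Factor: A=1; B=1; C=k**3 + 3*k**2 + k + 1/2.
Need (1)·f(k+1) − (1)·f(k) = k**3 + 3*k**2 + k + 1/2.
Bound: deg f ≤ 4.
A polynomial solution: f(k) = k*(k**3 + 2*k**2 - 3*k + 2)/4.
Then R = B(k−1)f/C = k*(k**3 + 2*k**2 - 3*k + 2)/(2*(2*k**3 + 6*k**2 + 2*k + 1)), so s_k = R(k)·t_k = k*(k**3 + 2*k**2 - 3*k + 2).
Verify: 4*k**3 + 12*k**2 + 4*k + 2 matches t_k.
Evaluate: s_(n+1) = n**4 + 6*n**3 + 9*n**2 + 6*n + 2; subtract s_(0) = 0 ⇒ S(n) = n**4 + 6*n**3 + 9*n**2 + 6*n + 2.

S(n) = n^{4} + 6 n^{3} + 9 n^{2} + 6 n + 2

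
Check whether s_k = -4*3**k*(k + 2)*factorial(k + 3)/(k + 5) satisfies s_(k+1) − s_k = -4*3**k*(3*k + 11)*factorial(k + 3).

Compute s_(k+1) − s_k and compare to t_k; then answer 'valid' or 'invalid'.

Invalid: residual 12*3**k*(3*k**2 + 26*k + 54)*factorial(k + 3)/((k + 5)*(k + 6)) ≠ 0.

s_(k+1) = -12*3**k*(k + 3)*factorial(k + 4)/(k + 6)
s_(k+1) − s_k = -4*3**k*(3*k**3 + 35*k**2 + 133*k + 168)*factorial(k + 3)/((k + 5)*(k + 6))
(s_(k+1) − s_k) − t_k = 12*3**k*(3*k**2 + 26*k + 54)*factorial(k + 3)/((k + 5)*(k + 6))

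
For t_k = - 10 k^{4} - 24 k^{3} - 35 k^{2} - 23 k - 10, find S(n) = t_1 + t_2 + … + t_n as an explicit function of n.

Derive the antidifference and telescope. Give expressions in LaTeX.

The ratio is (10*k**4 + 64*k**3 + 167*k**2 + 205*k + 102)/(10*k**4 + 24*k**3 + 35*k**2 + 23*k + 10).
So A=1 and B=1, with C=k**4 + 12*k**3/5 + 7*k**2/2 + 23*k/10 + 1.
Need (1)·f(k+1) − (1)·f(k) = k**4 + 12*k**3/5 + 7*k**2/2 + 23*k/10 + 1.
From deg A=0, deg B=0, deg C=4: d=5.
Solve for f: f(k) = k*(2*k**4 + k**3 + 3*k**2 + 4)/10 (degree 5 ≤ 5).
R(k) = B(k−1)·f(k)/C(k) = k*(2*k**4 + k**3 + 3*k**2 + 4)/(10*k**4 + 24*k**3 + 35*k**2 + 23*k + 10); s_k = R·t_k = k*(-2*k**4 - k**3 - 3*k**2 - 4).
Check: Δs_k = -10*k**4 - 24*k**3 - 35*k**2 - 23*k - 10. ✓
Telescope: S(n) = s_(n+1) − s_(1) = -2*n**5 - 11*n**4 - 27*n**3 - 35*n**2 - 27*n - 10 − (-10) = n*(-2*n**4 - 11*n**3 - 27*n**2 - 35*n - 27).

S(n) = n \left(- 2 n^{4} - 11 n^{3} - 27 n^{2} - 35 n - 27\right)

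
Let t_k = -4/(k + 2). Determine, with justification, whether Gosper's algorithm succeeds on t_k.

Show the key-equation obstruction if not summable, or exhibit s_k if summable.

Ratio r(k) = (k + 2)/(k + 3).
Gosper form: A/B · C(k+1)/C(k) with A=k + 2, B=k + 3, C=1.
Set up (k + 2)·f(k+1) − (k + 2)·f(k) − (1) = 0.
From deg A=1, deg B=1, deg C=0: d=0.
Generic f = c0 gives residual -1; -1 = 0 cannot hold, so t_k is not Gosper-summable.

No — key equation has no polynomial f.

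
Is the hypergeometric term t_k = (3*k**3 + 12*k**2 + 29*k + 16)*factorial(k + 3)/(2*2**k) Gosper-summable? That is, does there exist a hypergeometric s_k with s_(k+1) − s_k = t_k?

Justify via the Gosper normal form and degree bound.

Yes. s_k = (3*k**2 + 2)*factorial(k + 3)/2**k.

t_(k+1)/t_k = (3*k**4 + 33*k**3 + 146*k**2 + 308*k + 240)/(2*(3*k**3 + 12*k**2 + 29*k + 16)).
So A=k/2 + 2 and B=1, with C=k**3 + 4*k**2 + 29*k/3 + 16/3.
Solve (k/2 + 2)·f(k+1) − (1)·f(k) = k**3 + 4*k**2 + 29*k/3 + 16/3.
From deg A=1, deg B=0, deg C=3: d=2.
Coefficient equations give f(k) = 2*(3*k**2 + 2)/3.
Certificate R = B(k−1)f/C = 2*(3*k**2 + 2)/(3*k**3 + 12*k**2 + 29*k + 16) gives s_k = (3*k**2 + 2)*factorial(k + 3)/2**k.
Verify: (3*k**3 + 12*k**2 + 29*k + 16)*factorial(k + 3)/(2*2**k) matches t_k.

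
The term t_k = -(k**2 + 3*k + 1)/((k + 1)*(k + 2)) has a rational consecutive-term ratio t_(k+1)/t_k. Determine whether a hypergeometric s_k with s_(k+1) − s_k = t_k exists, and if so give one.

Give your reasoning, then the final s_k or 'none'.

r(k) = (k + 1)*(3*k + (k + 1)**2 + 4)/((k + 3)*(k**2 + 3*k + 1)) after simplifying.
Factor: A=k + 1; B=k + 3; C=k**2 + 3*k + 1.
Solve (k + 1)·f(k+1) − (k + 2)·f(k) = k**2 + 3*k + 1.
Bound: deg f ≤ 2.
A polynomial solution: f(k) = k**2.
Get s_k = R·t_k = -k**2/(k + 1) with R(k) = B(k−1)f(k)/C(k) = k**2*(k + 2)/(k**2 + 3*k + 1).
Check: Δs_k = (k**2*(k + 2) - (k + 1)**3)/((k + 1)*(k + 2)). ✓

s_k = -k**2/(k + 1)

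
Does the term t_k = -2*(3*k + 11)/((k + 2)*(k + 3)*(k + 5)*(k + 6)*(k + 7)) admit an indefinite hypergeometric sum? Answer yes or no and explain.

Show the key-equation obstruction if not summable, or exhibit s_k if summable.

Step 1: r(k) = (k + 2)*(k + 5)*(3*k + 14)/((k + 4)*(k + 8)*(3*k + 11)).
Take A(k)=k + 2, B(k)=k + 8, C(k)=k**2 + 23*k/3 + 44/3.
Set up (k + 2)·f(k+1) − (k + 7)·f(k) − (k**2 + 23*k/3 + 44/3) = 0.
deg f ≤ 5 (via 1,1,2).
Solving with deg f ≤ 5: f(k) = k*(k + 3)*(k + 4)*(k**2 + 13*k + 52)/180.
R(k) = B(k−1)·f(k)/C(k) = k*(k + 3)*(k + 7)*(k**2 + 13*k + 52)/(60*(3*k + 11)); s_k = R·t_k = k*(-k**2 - 13*k - 52)/(30*(k**3 + 13*k**2 + 52*k + 60)).
s_(k+1) − s_k = 2*(-3*k - 11)/(k**5 + 23*k**4 + 203*k**3 + 853*k**2 + 1692*k + 1260) = t_k.

Yes. s_k = k*(-k**2 - 13*k - 52)/(30*(k**3 + 13*k**2 + 52*k + 60)).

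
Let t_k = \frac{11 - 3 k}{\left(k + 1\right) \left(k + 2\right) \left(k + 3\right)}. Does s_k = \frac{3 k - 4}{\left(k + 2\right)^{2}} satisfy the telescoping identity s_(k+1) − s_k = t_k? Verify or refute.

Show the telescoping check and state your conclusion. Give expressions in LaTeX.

s_(k+1) = (3*k - 1)/(k + 3)**2
s_(k+1) − s_k = (-3*k**2 + 5*k + 32)/(k**4 + 10*k**3 + 37*k**2 + 60*k + 36)
(s_(k+1) − s_k) − t_k = 2*(3*k**2 - 17)/(k**5 + 11*k**4 + 47*k**3 + 97*k**2 + 96*k + 36)

Invalid: residual \frac{2 \left(3 k^{2} - 17\right)}{k^{5} + 11 k^{4} + 47 k^{3} + 97 k^{2} + 96 k + 36} ≠ 0.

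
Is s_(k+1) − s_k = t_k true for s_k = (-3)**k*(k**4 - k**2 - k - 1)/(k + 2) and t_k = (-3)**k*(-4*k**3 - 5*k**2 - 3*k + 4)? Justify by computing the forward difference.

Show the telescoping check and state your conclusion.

Invalid: residual (-3)**k*(4*k**4 + 14*k**3 + 12*k**2 + 2*k - 9)/(k**2 + 5*k + 6) ≠ 0.

s_(k+1) = (-3)**(k + 1)*(-k + (k + 1)**4 - (k + 1)**2 - 2)/(k + 3)
s_(k+1) − s_k = (-3)**k*(-4*k**5 - 21*k**4 - 38*k**3 - 29*k**2 + 4*k + 15)/(k**2 + 5*k + 6)
(s_(k+1) − s_k) − t_k = (-3)**k*(4*k**4 + 14*k**3 + 12*k**2 + 2*k - 9)/(k**2 + 5*k + 6)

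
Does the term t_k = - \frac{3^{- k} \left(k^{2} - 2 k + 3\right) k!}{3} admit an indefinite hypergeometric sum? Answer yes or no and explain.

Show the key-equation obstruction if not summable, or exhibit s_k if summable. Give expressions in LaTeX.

Yes. s_k = - 3^{- k} \left(k - 1\right) k!.

Compute t_(k+1)/t_k: get (k**3 + k**2 + 2*k + 2)/(3*(k**2 - 2*k + 3)).
Normal form (A,B,C) = (k/3 + 1/3, 1, k**2 - 2*k + 3).
f must satisfy (k/3 + 1/3)·f(k+1) − (1)·f(k) = k**2 - 2*k + 3.
Degrees (1,0,2) ⇒ d ≤ 1.
Solve for f: f(k) = 3*(k - 1) (degree 1 ≤ 1).
Certificate R = B(k−1)f/C = 3*(k - 1)/(k**2 - 2*k + 3) gives s_k = -(k - 1)*factorial(k)/3**k.
Check: Δs_k = -(k**2 - 2*k + 3)*factorial(k)/(3*3**k). ✓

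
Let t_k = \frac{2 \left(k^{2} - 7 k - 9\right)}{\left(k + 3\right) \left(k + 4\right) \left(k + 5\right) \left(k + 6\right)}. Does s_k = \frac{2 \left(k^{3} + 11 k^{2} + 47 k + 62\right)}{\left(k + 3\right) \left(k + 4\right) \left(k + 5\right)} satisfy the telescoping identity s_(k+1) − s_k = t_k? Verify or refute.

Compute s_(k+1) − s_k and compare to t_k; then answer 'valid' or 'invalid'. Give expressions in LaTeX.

s_(k+1) = 2*(47*k + (k + 1)**3 + 11*(k + 1)**2 + 109)/((k + 4)*(k + 5)*(k + 6))
s_(k+1) − s_k = 2*(k**2 - 7*k - 9)/(k**4 + 18*k**3 + 119*k**2 + 342*k + 360)
(s_(k+1) − s_k) − t_k = 0

Valid: the claim telescopes to t_k.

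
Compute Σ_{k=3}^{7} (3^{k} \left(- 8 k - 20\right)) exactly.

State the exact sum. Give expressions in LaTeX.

Σ = -235764

r(k) = 3*(2*k + 7)/(2*k + 5) after simplifying.
Normal form (A,B,C) = (3, 1, k + 5/2).
Set up (3)·f(k+1) − (1)·f(k) − (k + 5/2) = 0.
d = 1 from the (0,0,1) case.
A polynomial solution: f(k) = (k + 1)/2.
Get s_k = R·t_k = -4*3**k*(k + 1) with R(k) = B(k−1)f(k)/C(k) = (k + 1)/(2*k + 5).
Δs = 3**k*(-8*k - 20), as required.
Σ_(k=3)^(7) t_k = s_(8) − s_(3) = -236196 − (-432) = -235764.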